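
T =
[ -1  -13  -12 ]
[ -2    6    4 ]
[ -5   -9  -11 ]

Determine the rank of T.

2

Row reduce to echelon form.
R2 ← R2 − (2)·R1: [0, 32, 28]
R3 ← R3 − (5)·R1: [0, 56, 49]
R3 ← R3 − (7/4)·R2: [0, 0, 0]
Echelon form has 2 nonzero rows, so rank(T) = 2.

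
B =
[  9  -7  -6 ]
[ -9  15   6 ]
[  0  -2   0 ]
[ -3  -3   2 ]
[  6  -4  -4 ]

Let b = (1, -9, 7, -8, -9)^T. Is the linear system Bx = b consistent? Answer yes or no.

no

Row reduce the augmented matrix [B | b].
R2 ← R2 + R1: [0, 8, 0, -8]
R4 ← R4 + (1/3)·R1: [0, -16/3, 0, -23/3]
R5 ← R5 − (2/3)·R1: [0, 2/3, 0, -29/3]
R3 ← R3 + (1/4)·R2: [0, 0, 0, 5]
R4 ← R4 + (2/3)·R2: [0, 0, 0, -13]
R5 ← R5 − (1/12)·R2: [0, 0, 0, -9]
R4 ← R4 + (13/5)·R3: [0, 0, 0, 0]
R5 ← R5 + (9/5)·R3: [0, 0, 0, 0]
The echelon form has 3 nonzero rows; the last pivot sits in the augmented column, so rank(B) = 2 but rank([B|b]) = 3.
Since the ranks differ, the system is inconsistent.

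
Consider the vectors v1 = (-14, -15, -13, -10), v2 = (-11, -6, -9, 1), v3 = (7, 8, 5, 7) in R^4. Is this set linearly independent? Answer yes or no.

Form the matrix with these vectors as rows and row reduce.
R2 ← R2 − (11/14)·R1: [0, 81/14, 17/14, 62/7]
R3 ← R3 + (1/2)·R1: [0, 1/2, -3/2, 2]
R3 ← R3 − (7/81)·R2: [0, 0, -130/81, 100/81]
3 nonzero rows, so the 3 vectors span a space of dimension 3.
Since 3 = 3, the vectors are linearly independent.

yes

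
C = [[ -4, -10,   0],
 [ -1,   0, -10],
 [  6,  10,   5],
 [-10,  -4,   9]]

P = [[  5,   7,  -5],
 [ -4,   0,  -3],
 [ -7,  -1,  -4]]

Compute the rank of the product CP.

First compute CP:
[[ 20, -28,  50],
 [ 65,   3,  45],
 [-45,  37, -80],
 [-97, -79,  26]]
Now row reduce the product.
R2 ← R2 − (13/4)·R1: [0, 94, -235/2]
R3 ← R3 + (9/4)·R1: [0, -26, 65/2]
R4 ← R4 + (97/20)·R1: [0, -1074/5, 537/2]
R3 ← R3 + (13/47)·R2: [0, 0, 0]
R4 ← R4 + (537/235)·R2: [0, 0, 0]
2 nonzero rows, so rank(CP) = 2.

2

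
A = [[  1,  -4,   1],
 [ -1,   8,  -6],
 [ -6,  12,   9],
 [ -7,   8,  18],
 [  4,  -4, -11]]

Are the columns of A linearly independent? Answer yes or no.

Row reduce A to echelon form.
R2 ← R2 + R1: [0, 4, -5]
R3 ← R3 + (6)·R1: [0, -12, 15]
R4 ← R4 + (7)·R1: [0, -20, 25]
R5 ← R5 − (4)·R1: [0, 12, -15]
R3 ← R3 + (3)·R2: [0, 0, 0]
R4 ← R4 + (5)·R2: [0, 0, 0]
R5 ← R5 − (3)·R2: [0, 0, 0]
2 pivots among 3 columns.
Only 2 < 3 pivot columns, so the columns are linearly dependent.

no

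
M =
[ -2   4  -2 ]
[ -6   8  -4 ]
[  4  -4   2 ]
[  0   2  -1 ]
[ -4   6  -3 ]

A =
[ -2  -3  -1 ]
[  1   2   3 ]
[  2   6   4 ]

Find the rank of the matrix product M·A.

2

First compute MA:
[[  4,   2,   6],
 [ 12,  10,  14],
 [ -8,  -8,  -8],
 [  0,  -2,   2],
 [  8,   6,  10]]
Now row reduce the product.
R2 ← R2 − (3)·R1: [0, 4, -4]
R3 ← R3 + (2)·R1: [0, -4, 4]
R5 ← R5 − (2)·R1: [0, 2, -2]
R3 ← R3 + R2: [0, 0, 0]
R4 ← R4 + (1/2)·R2: [0, 0, 0]
R5 ← R5 − (1/2)·R2: [0, 0, 0]
2 nonzero rows, so rank(MA) = 2.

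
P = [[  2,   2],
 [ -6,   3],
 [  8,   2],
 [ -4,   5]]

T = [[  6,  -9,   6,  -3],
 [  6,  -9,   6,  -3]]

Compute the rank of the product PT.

1

First compute PT:
[[ 24, -36,  24, -12],
 [-18,  27, -18,   9],
 [ 60, -90,  60, -30],
 [  6,  -9,   6,  -3]]
Now row reduce the product.
R2 ← R2 + (3/4)·R1: [0, 0, 0, 0]
R3 ← R3 − (5/2)·R1: [0, 0, 0, 0]
R4 ← R4 − (1/4)·R1: [0, 0, 0, 0]
1 nonzero row, so rank(PT) = 1.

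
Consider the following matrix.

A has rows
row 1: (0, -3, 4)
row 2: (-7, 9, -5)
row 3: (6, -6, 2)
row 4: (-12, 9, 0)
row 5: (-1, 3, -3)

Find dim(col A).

Row reduce to echelon form.
Swap R1 ↔ R2
R3 ← R3 + (6/7)·R1: [0, 12/7, -16/7]
R4 ← R4 − (12/7)·R1: [0, -45/7, 60/7]
R5 ← R5 − (1/7)·R1: [0, 12/7, -16/7]
R3 ← R3 + (4/7)·R2: [0, 0, 0]
R4 ← R4 − (15/7)·R2: [0, 0, 0]
R5 ← R5 + (4/7)·R2: [0, 0, 0]
Echelon form has 2 nonzero rows, so rank(A) = 2.
The column space has dimension equal to the rank: 2.

2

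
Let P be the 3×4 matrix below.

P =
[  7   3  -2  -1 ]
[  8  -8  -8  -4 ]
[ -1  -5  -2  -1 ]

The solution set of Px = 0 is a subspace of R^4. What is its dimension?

Row reduce to echelon form.
R2 ← R2 − (8/7)·R1: [0, -80/7, -40/7, -20/7]
R3 ← R3 + (1/7)·R1: [0, -32/7, -16/7, -8/7]
R3 ← R3 − (2/5)·R2: [0, 0, 0, 0]
2 nonzero rows, so rank(P) = 2.
P has 4 columns; by rank–nullity, nullity = 4 − 2 = 2.

2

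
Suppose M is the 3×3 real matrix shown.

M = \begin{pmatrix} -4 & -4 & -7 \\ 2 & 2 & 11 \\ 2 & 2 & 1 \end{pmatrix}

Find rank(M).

Row reduce to echelon form.
R2 ← R2 + (1/2)·R1: [0, 0, 15/2]
R3 ← R3 + (1/2)·R1: [0, 0, -5/2]
R3 ← R3 + (1/3)·R2: [0, 0, 0]
Echelon form has 2 nonzero rows, so rank(M) = 2.

2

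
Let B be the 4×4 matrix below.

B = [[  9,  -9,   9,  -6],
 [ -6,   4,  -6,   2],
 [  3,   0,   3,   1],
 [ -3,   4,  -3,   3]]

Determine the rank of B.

Row reduce to echelon form.
R2 ← R2 + (2/3)·R1: [0, -2, 0, -2]
R3 ← R3 − (1/3)·R1: [0, 3, 0, 3]
R4 ← R4 + (1/3)·R1: [0, 1, 0, 1]
R3 ← R3 + (3/2)·R2: [0, 0, 0, 0]
R4 ← R4 + (1/2)·R2: [0, 0, 0, 0]
Echelon form has 2 nonzero rows, so rank(B) = 2.

2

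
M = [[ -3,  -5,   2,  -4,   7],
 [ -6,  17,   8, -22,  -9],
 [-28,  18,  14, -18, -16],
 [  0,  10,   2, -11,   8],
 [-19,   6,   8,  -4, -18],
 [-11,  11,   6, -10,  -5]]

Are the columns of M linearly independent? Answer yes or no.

Row reduce M to echelon form.
R2 ← R2 − (2)·R1: [0, 27, 4, -14, -23]
R3 ← R3 − (28/3)·R1: [0, 194/3, -14/3, 58/3, -244/3]
R5 ← R5 − (19/3)·R1: [0, 113/3, -14/3, 64/3, -187/3]
R6 ← R6 − (11/3)·R1: [0, 88/3, -4/3, 14/3, -92/3]
R3 ← R3 − (194/81)·R2: [0, 0, -1154/81, 4282/81, -2126/81]
R4 ← R4 − (10/27)·R2: [0, 0, 14/27, -157/27, 446/27]
R5 ← R5 − (113/81)·R2: [0, 0, -830/81, 3310/81, -2450/81]
R6 ← R6 − (88/81)·R2: [0, 0, -460/81, 1610/81, -460/81]
R4 ← R4 + (21/577)·R3: [0, 0, 0, -2245/577, 8980/577]
R5 ← R5 − (415/577)·R3: [0, 0, 0, 1640/577, -6560/577]
R6 ← R6 − (230/577)·R3: [0, 0, 0, -690/577, 2760/577]
R5 ← R5 + (328/449)·R4: [0, 0, 0, 0, 0]
R6 ← R6 − (138/449)·R4: [0, 0, 0, 0, 0]
4 pivots among 5 columns.
Only 4 < 5 pivot columns, so the columns are linearly dependent.

no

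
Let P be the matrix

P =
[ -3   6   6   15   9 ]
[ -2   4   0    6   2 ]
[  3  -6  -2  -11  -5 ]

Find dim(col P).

Row reduce to echelon form.
R2 ← R2 − (2/3)·R1: [0, 0, -4, -4, -4]
R3 ← R3 + R1: [0, 0, 4, 4, 4]
R3 ← R3 + R2: [0, 0, 0, 0, 0]
Echelon form has 2 nonzero rows, so rank(P) = 2.
The column space has dimension equal to the rank: 2.

2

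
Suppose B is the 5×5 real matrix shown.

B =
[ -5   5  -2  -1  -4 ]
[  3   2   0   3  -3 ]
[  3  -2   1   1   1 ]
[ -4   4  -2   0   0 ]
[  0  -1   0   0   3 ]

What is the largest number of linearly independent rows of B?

Row reduce to echelon form.
R2 ← R2 + (3/5)·R1: [0, 5, -6/5, 12/5, -27/5]
R3 ← R3 + (3/5)·R1: [0, 1, -1/5, 2/5, -7/5]
R4 ← R4 − (4/5)·R1: [0, 0, -2/5, 4/5, 16/5]
R3 ← R3 − (1/5)·R2: [0, 0, 1/25, -2/25, -8/25]
R5 ← R5 + (1/5)·R2: [0, 0, -6/25, 12/25, 48/25]
R4 ← R4 + (10)·R3: [0, 0, 0, 0, 0]
R5 ← R5 + (6)·R3: [0, 0, 0, 0, 0]
Echelon form has 3 nonzero rows, so rank(B) = 3.
The rank gives the maximum number of linearly independent rows: 3.

3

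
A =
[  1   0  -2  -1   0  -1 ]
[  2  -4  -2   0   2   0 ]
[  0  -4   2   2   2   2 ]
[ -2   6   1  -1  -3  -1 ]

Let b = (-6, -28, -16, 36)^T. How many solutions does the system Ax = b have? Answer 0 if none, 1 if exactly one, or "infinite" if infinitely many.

infinite

Row reduce the augmented matrix [A | b].
R2 ← R2 − (2)·R1: [0, -4, 2, 2, 2, 2, -16]
R4 ← R4 + (2)·R1: [0, 6, -3, -3, -3, -3, 24]
R3 ← R3 − R2: [0, 0, 0, 0, 0, 0, 0]
R4 ← R4 + (3/2)·R2: [0, 0, 0, 0, 0, 0, 0]
The echelon form has 2 nonzero rows, and every pivot lies in the first 6 columns, so rank(A) = rank([A|b]) = 2.
The system is consistent.
rank = 2 < 6 unknowns, so there are infinitely many solutions.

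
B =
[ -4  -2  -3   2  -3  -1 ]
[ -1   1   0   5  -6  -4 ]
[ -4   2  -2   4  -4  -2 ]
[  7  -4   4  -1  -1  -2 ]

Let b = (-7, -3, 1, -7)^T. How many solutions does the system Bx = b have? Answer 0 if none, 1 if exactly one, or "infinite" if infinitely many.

Row reduce the augmented matrix [B | b].
R2 ← R2 − (1/4)·R1: [0, 3/2, 3/4, 9/2, -21/4, -15/4, -5/4]
R3 ← R3 − R1: [0, 4, 1, 2, -1, -1, 8]
R4 ← R4 + (7/4)·R1: [0, -15/2, -5/4, 5/2, -25/4, -15/4, -77/4]
R3 ← R3 − (8/3)·R2: [0, 0, -1, -10, 13, 9, 34/3]
R4 ← R4 + (5)·R2: [0, 0, 5/2, 25, -65/2, -45/2, -51/2]
R4 ← R4 + (5/2)·R3: [0, 0, 0, 0, 0, 0, 17/6]
The echelon form has 4 nonzero rows; the last pivot sits in the augmented column, so rank(B) = 3 but rank([B|b]) = 4.
Since the ranks differ, the system is inconsistent.
It has no solutions.

0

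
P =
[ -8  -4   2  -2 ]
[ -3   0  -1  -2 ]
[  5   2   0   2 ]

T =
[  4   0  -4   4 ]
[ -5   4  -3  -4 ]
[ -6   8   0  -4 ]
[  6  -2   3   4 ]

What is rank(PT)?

3

First compute PT:
[[-36,   4,  38, -32],
 [-18,  -4,   6, -16],
 [ 22,   4, -20,  20]]
Now row reduce the product.
R2 ← R2 − (1/2)·R1: [0, -6, -13, 0]
R3 ← R3 + (11/18)·R1: [0, 58/9, 29/9, 4/9]
R3 ← R3 + (29/27)·R2: [0, 0, -290/27, 4/9]
3 nonzero rows, so rank(PT) = 3.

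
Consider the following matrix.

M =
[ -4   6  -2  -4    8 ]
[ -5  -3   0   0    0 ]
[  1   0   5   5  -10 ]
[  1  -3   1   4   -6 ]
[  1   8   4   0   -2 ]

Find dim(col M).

Row reduce to echelon form.
R2 ← R2 − (5/4)·R1: [0, -21/2, 5/2, 5, -10]
R3 ← R3 + (1/4)·R1: [0, 3/2, 9/2, 4, -8]
R4 ← R4 + (1/4)·R1: [0, -3/2, 1/2, 3, -4]
R5 ← R5 + (1/4)·R1: [0, 19/2, 7/2, -1, 0]
R3 ← R3 + (1/7)·R2: [0, 0, 34/7, 33/7, -66/7]
R4 ← R4 − (1/7)·R2: [0, 0, 1/7, 16/7, -18/7]
R5 ← R5 + (19/21)·R2: [0, 0, 121/21, 74/21, -190/21]
R4 ← R4 − (1/34)·R3: [0, 0, 0, 73/34, -39/17]
R5 ← R5 − (121/102)·R3: [0, 0, 0, -211/102, 109/51]
R5 ← R5 + (211/219)·R4: [0, 0, 0, 0, -16/219]
Echelon form has 5 nonzero rows, so rank(M) = 5.
The column space has dimension equal to the rank: 5.

5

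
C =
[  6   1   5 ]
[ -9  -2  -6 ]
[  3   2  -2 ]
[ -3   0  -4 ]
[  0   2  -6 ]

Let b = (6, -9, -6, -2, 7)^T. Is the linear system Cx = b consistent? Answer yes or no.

no

Row reduce the augmented matrix [C | b].
R2 ← R2 + (3/2)·R1: [0, -1/2, 3/2, 0]
R3 ← R3 − (1/2)·R1: [0, 3/2, -9/2, -9]
R4 ← R4 + (1/2)·R1: [0, 1/2, -3/2, 1]
R3 ← R3 + (3)·R2: [0, 0, 0, -9]
R4 ← R4 + R2: [0, 0, 0, 1]
R5 ← R5 + (4)·R2: [0, 0, 0, 7]
R4 ← R4 + (1/9)·R3: [0, 0, 0, 0]
R5 ← R5 + (7/9)·R3: [0, 0, 0, 0]
The echelon form has 3 nonzero rows; the last pivot sits in the augmented column, so rank(C) = 2 but rank([C|b]) = 3.
Since the ranks differ, the system is inconsistent.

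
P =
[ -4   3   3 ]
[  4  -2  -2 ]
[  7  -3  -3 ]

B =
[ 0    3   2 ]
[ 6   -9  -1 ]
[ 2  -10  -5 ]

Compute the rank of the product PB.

First compute PB:
[[ 24, -69, -26],
 [-16,  50,  20],
 [-24,  78,  32]]
Now row reduce the product.
R2 ← R2 + (2/3)·R1: [0, 4, 8/3]
R3 ← R3 + R1: [0, 9, 6]
R3 ← R3 − (9/4)·R2: [0, 0, 0]
2 nonzero rows, so rank(PB) = 2.

2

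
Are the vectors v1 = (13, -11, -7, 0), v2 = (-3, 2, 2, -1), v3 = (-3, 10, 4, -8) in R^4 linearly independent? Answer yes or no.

yes

Form the matrix with these vectors as rows and row reduce.
R2 ← R2 + (3/13)·R1: [0, -7/13, 5/13, -1]
R3 ← R3 + (3/13)·R1: [0, 97/13, 31/13, -8]
R3 ← R3 + (97/7)·R2: [0, 0, 54/7, -153/7]
3 nonzero rows, so the 3 vectors span a space of dimension 3.
Since 3 = 3, the vectors are linearly independent.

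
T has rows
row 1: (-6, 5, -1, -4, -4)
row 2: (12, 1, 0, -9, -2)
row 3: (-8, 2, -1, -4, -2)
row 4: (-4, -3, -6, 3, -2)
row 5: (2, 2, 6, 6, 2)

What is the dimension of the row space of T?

Row reduce to echelon form.
R2 ← R2 + (2)·R1: [0, 11, -2, -17, -10]
R3 ← R3 − (4/3)·R1: [0, -14/3, 1/3, 4/3, 10/3]
R4 ← R4 − (2/3)·R1: [0, -19/3, -16/3, 17/3, 2/3]
R5 ← R5 + (1/3)·R1: [0, 11/3, 17/3, 14/3, 2/3]
R3 ← R3 + (14/33)·R2: [0, 0, -17/33, -194/33, -10/11]
R4 ← R4 + (19/33)·R2: [0, 0, -214/33, -136/33, -56/11]
R5 ← R5 − (1/3)·R2: [0, 0, 19/3, 31/3, 4]
R4 ← R4 − (214/17)·R3: [0, 0, 0, 1188/17, 108/17]
R5 ← R5 + (209/17)·R3: [0, 0, 0, -1053/17, -122/17]
R5 ← R5 + (39/44)·R4: [0, 0, 0, 0, -17/11]
Echelon form has 5 nonzero rows, so rank(T) = 5.
The row space has dimension equal to the rank: 5.

5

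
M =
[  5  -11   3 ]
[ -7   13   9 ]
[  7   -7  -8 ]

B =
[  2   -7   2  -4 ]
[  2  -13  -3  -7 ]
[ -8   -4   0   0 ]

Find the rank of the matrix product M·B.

3

First compute MB:
[[-36,  96,  43,  57],
 [-60, -156, -53, -63],
 [ 64,  74,  35,  21]]
Now row reduce the product.
R2 ← R2 − (5/3)·R1: [0, -316, -374/3, -158]
R3 ← R3 + (16/9)·R1: [0, 734/3, 1003/9, 367/3]
R3 ← R3 + (367/474)·R2: [0, 0, 3536/237, 0]
3 nonzero rows, so rank(MB) = 3.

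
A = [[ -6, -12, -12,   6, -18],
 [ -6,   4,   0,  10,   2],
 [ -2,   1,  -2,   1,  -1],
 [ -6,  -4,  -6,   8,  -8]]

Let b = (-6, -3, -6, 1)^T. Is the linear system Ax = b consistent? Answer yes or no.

Row reduce the augmented matrix [A | b].
R2 ← R2 − R1: [0, 16, 12, 4, 20, 3]
R3 ← R3 − (1/3)·R1: [0, 5, 2, -1, 5, -4]
R4 ← R4 − R1: [0, 8, 6, 2, 10, 7]
R3 ← R3 − (5/16)·R2: [0, 0, -7/4, -9/4, -5/4, -79/16]
R4 ← R4 − (1/2)·R2: [0, 0, 0, 0, 0, 11/2]
The echelon form has 4 nonzero rows; the last pivot sits in the augmented column, so rank(A) = 3 but rank([A|b]) = 4.
Since the ranks differ, the system is inconsistent.

no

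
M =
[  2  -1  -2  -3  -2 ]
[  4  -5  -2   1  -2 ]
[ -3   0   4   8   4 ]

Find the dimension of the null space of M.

3

Row reduce to echelon form.
R2 ← R2 − (2)·R1: [0, -3, 2, 7, 2]
R3 ← R3 + (3/2)·R1: [0, -3/2, 1, 7/2, 1]
R3 ← R3 − (1/2)·R2: [0, 0, 0, 0, 0]
2 nonzero rows, so rank(M) = 2.
M has 5 columns; by rank–nullity, nullity = 5 − 2 = 3.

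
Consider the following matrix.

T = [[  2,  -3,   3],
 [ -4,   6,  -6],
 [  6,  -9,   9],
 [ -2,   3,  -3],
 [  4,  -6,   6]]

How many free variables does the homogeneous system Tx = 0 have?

Row reduce to echelon form.
R2 ← R2 + (2)·R1: [0, 0, 0]
R3 ← R3 − (3)·R1: [0, 0, 0]
R4 ← R4 + R1: [0, 0, 0]
R5 ← R5 − (2)·R1: [0, 0, 0]
1 nonzero row, so rank(T) = 1.
T has 3 columns; by rank–nullity, nullity = 3 − 1 = 2.

2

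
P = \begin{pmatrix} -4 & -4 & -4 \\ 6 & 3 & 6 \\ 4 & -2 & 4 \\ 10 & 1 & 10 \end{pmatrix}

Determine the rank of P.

Row reduce to echelon form.
R2 ← R2 + (3/2)·R1: [0, -3, 0]
R3 ← R3 + R1: [0, -6, 0]
R4 ← R4 + (5/2)·R1: [0, -9, 0]
R3 ← R3 − (2)·R2: [0, 0, 0]
R4 ← R4 − (3)·R2: [0, 0, 0]
Echelon form has 2 nonzero rows, so rank(P) = 2.

2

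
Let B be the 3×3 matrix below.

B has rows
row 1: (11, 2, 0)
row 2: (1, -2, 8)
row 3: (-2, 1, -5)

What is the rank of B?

Row reduce to echelon form.
R2 ← R2 − (1/11)·R1: [0, -24/11, 8]
R3 ← R3 + (2/11)·R1: [0, 15/11, -5]
R3 ← R3 + (5/8)·R2: [0, 0, 0]
Echelon form has 2 nonzero rows, so rank(B) = 2.

2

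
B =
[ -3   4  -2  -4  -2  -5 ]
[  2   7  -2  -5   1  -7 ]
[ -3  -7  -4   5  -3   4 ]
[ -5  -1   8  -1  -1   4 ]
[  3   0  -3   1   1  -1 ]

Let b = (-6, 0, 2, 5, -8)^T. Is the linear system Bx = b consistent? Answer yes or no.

Row reduce the augmented matrix [B | b].
R2 ← R2 + (2/3)·R1: [0, 29/3, -10/3, -23/3, -1/3, -31/3, -4]
R3 ← R3 − R1: [0, -11, -2, 9, -1, 9, 8]
R4 ← R4 − (5/3)·R1: [0, -23/3, 34/3, 17/3, 7/3, 37/3, 15]
R5 ← R5 + R1: [0, 4, -5, -3, -1, -6, -14]
R3 ← R3 + (33/29)·R2: [0, 0, -168/29, 8/29, -40/29, -80/29, 100/29]
R4 ← R4 + (23/29)·R2: [0, 0, 252/29, -12/29, 60/29, 120/29, 343/29]
R5 ← R5 − (12/29)·R2: [0, 0, -105/29, 5/29, -25/29, -50/29, -358/29]
R4 ← R4 + (3/2)·R3: [0, 0, 0, 0, 0, 0, 17]
R5 ← R5 − (5/8)·R3: [0, 0, 0, 0, 0, 0, -29/2]
R5 ← R5 + (29/34)·R4: [0, 0, 0, 0, 0, 0, 0]
The echelon form has 4 nonzero rows; the last pivot sits in the augmented column, so rank(B) = 3 but rank([B|b]) = 4.
Since the ranks differ, the system is inconsistent.

no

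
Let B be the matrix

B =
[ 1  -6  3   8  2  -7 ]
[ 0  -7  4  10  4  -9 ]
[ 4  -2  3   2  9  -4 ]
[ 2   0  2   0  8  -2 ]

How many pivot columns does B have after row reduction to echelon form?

Row reduce to echelon form.
R3 ← R3 − (4)·R1: [0, 22, -9, -30, 1, 24]
R4 ← R4 − (2)·R1: [0, 12, -4, -16, 4, 12]
R3 ← R3 + (22/7)·R2: [0, 0, 25/7, 10/7, 95/7, -30/7]
R4 ← R4 + (12/7)·R2: [0, 0, 20/7, 8/7, 76/7, -24/7]
R4 ← R4 − (4/5)·R3: [0, 0, 0, 0, 0, 0]
Echelon form has 3 nonzero rows, so rank(B) = 3.
Each nonzero row contributes one pivot column: 3 pivot columns.

3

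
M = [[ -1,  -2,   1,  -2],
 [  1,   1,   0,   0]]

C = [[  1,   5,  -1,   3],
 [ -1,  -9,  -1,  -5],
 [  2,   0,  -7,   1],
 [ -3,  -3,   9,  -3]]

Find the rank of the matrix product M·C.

2

First compute MC:
[[  9,  19, -22,  14],
 [  0,  -4,  -2,  -2]]
Now row reduce the product.
2 nonzero rows, so rank(MC) = 2.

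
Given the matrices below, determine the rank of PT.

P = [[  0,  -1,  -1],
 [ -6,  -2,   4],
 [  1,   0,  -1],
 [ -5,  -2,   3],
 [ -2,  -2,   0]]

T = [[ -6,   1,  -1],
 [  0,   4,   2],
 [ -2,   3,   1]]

First compute PT:
[[  2,  -7,  -3],
 [ 28,  -2,   6],
 [ -4,  -2,  -2],
 [ 24,  -4,   4],
 [ 12, -10,  -2]]
Now row reduce the product.
R2 ← R2 − (14)·R1: [0, 96, 48]
R3 ← R3 + (2)·R1: [0, -16, -8]
R4 ← R4 − (12)·R1: [0, 80, 40]
R5 ← R5 − (6)·R1: [0, 32, 16]
R3 ← R3 + (1/6)·R2: [0, 0, 0]
R4 ← R4 − (5/6)·R2: [0, 0, 0]
R5 ← R5 − (1/3)·R2: [0, 0, 0]
2 nonzero rows, so rank(PT) = 2.

2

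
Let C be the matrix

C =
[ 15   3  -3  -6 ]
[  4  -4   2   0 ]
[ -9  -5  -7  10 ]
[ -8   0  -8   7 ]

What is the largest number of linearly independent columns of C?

3

Row reduce to echelon form.
R2 ← R2 − (4/15)·R1: [0, -24/5, 14/5, 8/5]
R3 ← R3 + (3/5)·R1: [0, -16/5, -44/5, 32/5]
R4 ← R4 + (8/15)·R1: [0, 8/5, -48/5, 19/5]
R3 ← R3 − (2/3)·R2: [0, 0, -32/3, 16/3]
R4 ← R4 + (1/3)·R2: [0, 0, -26/3, 13/3]
R4 ← R4 − (13/16)·R3: [0, 0, 0, 0]
Echelon form has 3 nonzero rows, so rank(C) = 3.
The rank gives the maximum number of linearly independent columns: 3.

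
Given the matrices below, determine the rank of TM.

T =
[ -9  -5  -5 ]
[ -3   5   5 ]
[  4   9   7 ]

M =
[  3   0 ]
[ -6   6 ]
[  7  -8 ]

First compute TM:
[[-32,  10],
 [ -4, -10],
 [  7,  -2]]
Now row reduce the product.
R2 ← R2 − (1/8)·R1: [0, -45/4]
R3 ← R3 + (7/32)·R1: [0, 3/16]
R3 ← R3 + (1/60)·R2: [0, 0]
2 nonzero rows, so rank(TM) = 2.

2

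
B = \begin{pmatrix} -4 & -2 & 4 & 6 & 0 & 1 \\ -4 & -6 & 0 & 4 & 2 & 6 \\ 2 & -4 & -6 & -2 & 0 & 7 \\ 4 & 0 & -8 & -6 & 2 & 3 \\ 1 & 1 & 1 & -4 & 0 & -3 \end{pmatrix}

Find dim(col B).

Row reduce to echelon form.
R2 ← R2 − R1: [0, -4, -4, -2, 2, 5]
R3 ← R3 + (1/2)·R1: [0, -5, -4, 1, 0, 15/2]
R4 ← R4 + R1: [0, -2, -4, 0, 2, 4]
R5 ← R5 + (1/4)·R1: [0, 1/2, 2, -5/2, 0, -11/4]
R3 ← R3 − (5/4)·R2: [0, 0, 1, 7/2, -5/2, 5/4]
R4 ← R4 − (1/2)·R2: [0, 0, -2, 1, 1, 3/2]
R5 ← R5 + (1/8)·R2: [0, 0, 3/2, -11/4, 1/4, -17/8]
R4 ← R4 + (2)·R3: [0, 0, 0, 8, -4, 4]
R5 ← R5 − (3/2)·R3: [0, 0, 0, -8, 4, -4]
R5 ← R5 + R4: [0, 0, 0, 0, 0, 0]
Echelon form has 4 nonzero rows, so rank(B) = 4.
The column space has dimension equal to the rank: 4.

4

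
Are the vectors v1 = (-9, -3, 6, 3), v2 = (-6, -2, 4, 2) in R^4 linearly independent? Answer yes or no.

no

Form the matrix with these vectors as rows and row reduce.
R2 ← R2 − (2/3)·R1: [0, 0, 0, 0]
1 nonzero row, so the 2 vectors span a space of dimension 1.
Since 1 < 2, the vectors are linearly dependent.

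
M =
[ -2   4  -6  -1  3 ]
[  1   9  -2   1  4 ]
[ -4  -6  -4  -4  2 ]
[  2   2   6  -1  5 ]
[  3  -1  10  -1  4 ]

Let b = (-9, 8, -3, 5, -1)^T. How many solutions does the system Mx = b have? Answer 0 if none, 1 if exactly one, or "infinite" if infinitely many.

Row reduce the augmented matrix [M | b].
R2 ← R2 + (1/2)·R1: [0, 11, -5, 1/2, 11/2, 7/2]
R3 ← R3 − (2)·R1: [0, -14, 8, -2, -4, 15]
R4 ← R4 + R1: [0, 6, 0, -2, 8, -4]
R5 ← R5 + (3/2)·R1: [0, 5, 1, -5/2, 17/2, -29/2]
R3 ← R3 + (14/11)·R2: [0, 0, 18/11, -15/11, 3, 214/11]
R4 ← R4 − (6/11)·R2: [0, 0, 30/11, -25/11, 5, -65/11]
R5 ← R5 − (5/11)·R2: [0, 0, 36/11, -30/11, 6, -177/11]
R4 ← R4 − (5/3)·R3: [0, 0, 0, 0, 0, -115/3]
R5 ← R5 − (2)·R3: [0, 0, 0, 0, 0, -55]
R5 ← R5 − (33/23)·R4: [0, 0, 0, 0, 0, 0]
The echelon form has 4 nonzero rows; the last pivot sits in the augmented column, so rank(M) = 3 but rank([M|b]) = 4.
Since the ranks differ, the system is inconsistent.
It has no solutions.

0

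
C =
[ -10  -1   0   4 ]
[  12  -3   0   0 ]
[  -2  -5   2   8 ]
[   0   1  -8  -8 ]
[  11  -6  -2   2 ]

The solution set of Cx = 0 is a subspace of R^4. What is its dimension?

1

Row reduce to echelon form.
R2 ← R2 + (6/5)·R1: [0, -21/5, 0, 24/5]
R3 ← R3 − (1/5)·R1: [0, -24/5, 2, 36/5]
R5 ← R5 + (11/10)·R1: [0, -71/10, -2, 32/5]
R3 ← R3 − (8/7)·R2: [0, 0, 2, 12/7]
R4 ← R4 + (5/21)·R2: [0, 0, -8, -48/7]
R5 ← R5 − (71/42)·R2: [0, 0, -2, -12/7]
R4 ← R4 + (4)·R3: [0, 0, 0, 0]
R5 ← R5 + R3: [0, 0, 0, 0]
3 nonzero rows, so rank(C) = 3.
C has 4 columns; by rank–nullity, nullity = 4 − 3 = 1.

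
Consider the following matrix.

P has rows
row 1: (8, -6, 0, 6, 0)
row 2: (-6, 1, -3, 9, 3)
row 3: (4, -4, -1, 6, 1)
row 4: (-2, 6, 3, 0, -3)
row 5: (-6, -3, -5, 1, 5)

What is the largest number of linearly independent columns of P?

Row reduce to echelon form.
R2 ← R2 + (3/4)·R1: [0, -7/2, -3, 27/2, 3]
R3 ← R3 − (1/2)·R1: [0, -1, -1, 3, 1]
R4 ← R4 + (1/4)·R1: [0, 9/2, 3, 3/2, -3]
R5 ← R5 + (3/4)·R1: [0, -15/2, -5, 11/2, 5]
R3 ← R3 − (2/7)·R2: [0, 0, -1/7, -6/7, 1/7]
R4 ← R4 + (9/7)·R2: [0, 0, -6/7, 132/7, 6/7]
R5 ← R5 − (15/7)·R2: [0, 0, 10/7, -164/7, -10/7]
R4 ← R4 − (6)·R3: [0, 0, 0, 24, 0]
R5 ← R5 + (10)·R3: [0, 0, 0, -32, 0]
R5 ← R5 + (4/3)·R4: [0, 0, 0, 0, 0]
Echelon form has 4 nonzero rows, so rank(P) = 4.
The rank gives the maximum number of linearly independent columns: 4.

4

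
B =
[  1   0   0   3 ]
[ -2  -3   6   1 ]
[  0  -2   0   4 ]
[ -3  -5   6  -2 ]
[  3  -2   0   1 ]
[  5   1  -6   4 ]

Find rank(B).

4

Row reduce to echelon form.
R2 ← R2 + (2)·R1: [0, -3, 6, 7]
R4 ← R4 + (3)·R1: [0, -5, 6, 7]
R5 ← R5 − (3)·R1: [0, -2, 0, -8]
R6 ← R6 − (5)·R1: [0, 1, -6, -11]
R3 ← R3 − (2/3)·R2: [0, 0, -4, -2/3]
R4 ← R4 − (5/3)·R2: [0, 0, -4, -14/3]
R5 ← R5 − (2/3)·R2: [0, 0, -4, -38/3]
R6 ← R6 + (1/3)·R2: [0, 0, -4, -26/3]
R4 ← R4 − R3: [0, 0, 0, -4]
R5 ← R5 − R3: [0, 0, 0, -12]
R6 ← R6 − R3: [0, 0, 0, -8]
R5 ← R5 − (3)·R4: [0, 0, 0, 0]
R6 ← R6 − (2)·R4: [0, 0, 0, 0]
Echelon form has 4 nonzero rows, so rank(B) = 4.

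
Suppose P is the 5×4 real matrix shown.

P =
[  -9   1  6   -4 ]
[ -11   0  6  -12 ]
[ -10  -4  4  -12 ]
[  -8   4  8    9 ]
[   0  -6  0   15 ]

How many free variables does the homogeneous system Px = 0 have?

Row reduce to echelon form.
R2 ← R2 − (11/9)·R1: [0, -11/9, -4/3, -64/9]
R3 ← R3 − (10/9)·R1: [0, -46/9, -8/3, -68/9]
R4 ← R4 − (8/9)·R1: [0, 28/9, 8/3, 113/9]
R3 ← R3 − (46/11)·R2: [0, 0, 32/11, 244/11]
R4 ← R4 + (28/11)·R2: [0, 0, -8/11, -61/11]
R5 ← R5 − (54/11)·R2: [0, 0, 72/11, 549/11]
R4 ← R4 + (1/4)·R3: [0, 0, 0, 0]
R5 ← R5 − (9/4)·R3: [0, 0, 0, 0]
3 nonzero rows, so rank(P) = 3.
P has 4 columns; by rank–nullity, nullity = 4 − 3 = 1.

1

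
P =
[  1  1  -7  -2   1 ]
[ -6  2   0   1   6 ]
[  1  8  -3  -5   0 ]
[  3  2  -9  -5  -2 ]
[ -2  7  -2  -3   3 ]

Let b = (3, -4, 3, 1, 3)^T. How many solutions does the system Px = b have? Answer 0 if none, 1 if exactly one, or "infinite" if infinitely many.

0

Row reduce the augmented matrix [P | b].
R2 ← R2 + (6)·R1: [0, 8, -42, -11, 12, 14]
R3 ← R3 − R1: [0, 7, 4, -3, -1, 0]
R4 ← R4 − (3)·R1: [0, -1, 12, 1, -5, -8]
R5 ← R5 + (2)·R1: [0, 9, -16, -7, 5, 9]
R3 ← R3 − (7/8)·R2: [0, 0, 163/4, 53/8, -23/2, -49/4]
R4 ← R4 + (1/8)·R2: [0, 0, 27/4, -3/8, -7/2, -25/4]
R5 ← R5 − (9/8)·R2: [0, 0, 125/4, 43/8, -17/2, -27/4]
R4 ← R4 − (27/163)·R3: [0, 0, 0, -240/163, -260/163, -688/163]
R5 ← R5 − (125/163)·R3: [0, 0, 0, 48/163, 52/163, 431/163]
R5 ← R5 + (1/5)·R4: [0, 0, 0, 0, 0, 9/5]
The echelon form has 5 nonzero rows; the last pivot sits in the augmented column, so rank(P) = 4 but rank([P|b]) = 5.
Since the ranks differ, the system is inconsistent.
It has no solutions.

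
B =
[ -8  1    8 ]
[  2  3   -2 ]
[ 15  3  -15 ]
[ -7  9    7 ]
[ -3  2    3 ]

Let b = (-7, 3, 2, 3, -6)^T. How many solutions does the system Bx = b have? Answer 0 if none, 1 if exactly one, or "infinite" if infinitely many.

0

Row reduce the augmented matrix [B | b].
R2 ← R2 + (1/4)·R1: [0, 13/4, 0, 5/4]
R3 ← R3 + (15/8)·R1: [0, 39/8, 0, -89/8]
R4 ← R4 − (7/8)·R1: [0, 65/8, 0, 73/8]
R5 ← R5 − (3/8)·R1: [0, 13/8, 0, -27/8]
R3 ← R3 − (3/2)·R2: [0, 0, 0, -13]
R4 ← R4 − (5/2)·R2: [0, 0, 0, 6]
R5 ← R5 − (1/2)·R2: [0, 0, 0, -4]
R4 ← R4 + (6/13)·R3: [0, 0, 0, 0]
R5 ← R5 − (4/13)·R3: [0, 0, 0, 0]
The echelon form has 3 nonzero rows; the last pivot sits in the augmented column, so rank(B) = 2 but rank([B|b]) = 3.
Since the ranks differ, the system is inconsistent.
It has no solutions.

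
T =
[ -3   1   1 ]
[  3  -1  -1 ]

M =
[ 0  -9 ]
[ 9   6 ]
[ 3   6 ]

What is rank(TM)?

First compute TM:
[[ 12,  39],
 [-12, -39]]
Now row reduce the product.
R2 ← R2 + R1: [0, 0]
1 nonzero row, so rank(TM) = 1.

1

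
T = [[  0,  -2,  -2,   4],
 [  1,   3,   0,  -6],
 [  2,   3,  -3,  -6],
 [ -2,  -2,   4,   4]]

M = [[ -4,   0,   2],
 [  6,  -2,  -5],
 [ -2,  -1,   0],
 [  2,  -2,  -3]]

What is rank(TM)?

2

First compute TM:
[[  0,  -2,  -2],
 [  2,   6,   5],
 [  4,   9,   7],
 [ -4,  -8,  -6]]
Now row reduce the product.
Swap R1 ↔ R2
R3 ← R3 − (2)·R1: [0, -3, -3]
R4 ← R4 + (2)·R1: [0, 4, 4]
R3 ← R3 − (3/2)·R2: [0, 0, 0]
R4 ← R4 + (2)·R2: [0, 0, 0]
2 nonzero rows, so rank(TM) = 2.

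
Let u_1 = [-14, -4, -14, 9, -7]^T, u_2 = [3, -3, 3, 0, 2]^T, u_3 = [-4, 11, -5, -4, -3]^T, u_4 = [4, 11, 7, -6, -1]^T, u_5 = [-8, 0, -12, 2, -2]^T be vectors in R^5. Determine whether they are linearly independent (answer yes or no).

Form the matrix with these vectors as rows and row reduce.
R2 ← R2 + (3/14)·R1: [0, -27/7, 0, 27/14, 1/2]
R3 ← R3 − (2/7)·R1: [0, 85/7, -1, -46/7, -1]
R4 ← R4 + (2/7)·R1: [0, 69/7, 3, -24/7, -3]
R5 ← R5 − (4/7)·R1: [0, 16/7, -4, -22/7, 2]
R3 ← R3 + (85/27)·R2: [0, 0, -1, -1/2, 31/54]
R4 ← R4 + (23/9)·R2: [0, 0, 3, 3/2, -31/18]
R5 ← R5 + (16/27)·R2: [0, 0, -4, -2, 62/27]
R4 ← R4 + (3)·R3: [0, 0, 0, 0, 0]
R5 ← R5 − (4)·R3: [0, 0, 0, 0, 0]
3 nonzero rows, so the 5 vectors span a space of dimension 3.
Since 3 < 5, the vectors are linearly dependent.

no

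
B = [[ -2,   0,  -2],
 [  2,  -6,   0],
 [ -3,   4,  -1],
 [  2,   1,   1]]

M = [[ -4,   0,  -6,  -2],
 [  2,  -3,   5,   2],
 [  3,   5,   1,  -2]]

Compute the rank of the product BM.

First compute BM:
[[  2, -10,  10,   8],
 [-20,  18, -42, -16],
 [ 17, -17,  37,  16],
 [ -3,   2,  -6,  -4]]
Now row reduce the product.
R2 ← R2 + (10)·R1: [0, -82, 58, 64]
R3 ← R3 − (17/2)·R1: [0, 68, -48, -52]
R4 ← R4 + (3/2)·R1: [0, -13, 9, 8]
R3 ← R3 + (34/41)·R2: [0, 0, 4/41, 44/41]
R4 ← R4 − (13/82)·R2: [0, 0, -8/41, -88/41]
R4 ← R4 + (2)·R3: [0, 0, 0, 0]
3 nonzero rows, so rank(BM) = 3.

3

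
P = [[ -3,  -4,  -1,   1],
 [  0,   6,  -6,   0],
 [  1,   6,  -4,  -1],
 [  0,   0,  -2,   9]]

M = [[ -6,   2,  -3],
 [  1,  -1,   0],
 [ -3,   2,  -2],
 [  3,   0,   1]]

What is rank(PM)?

First compute PM:
[[ 20,  -4,  12],
 [ 24, -18,  12],
 [  9, -12,   4],
 [ 33,  -4,  13]]
Now row reduce the product.
R2 ← R2 − (6/5)·R1: [0, -66/5, -12/5]
R3 ← R3 − (9/20)·R1: [0, -51/5, -7/5]
R4 ← R4 − (33/20)·R1: [0, 13/5, -34/5]
R3 ← R3 − (17/22)·R2: [0, 0, 5/11]
R4 ← R4 + (13/66)·R2: [0, 0, -80/11]
R4 ← R4 + (16)·R3: [0, 0, 0]
3 nonzero rows, so rank(PM) = 3.

3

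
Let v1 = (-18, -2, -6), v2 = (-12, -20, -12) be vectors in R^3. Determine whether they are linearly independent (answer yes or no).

Form the matrix with these vectors as rows and row reduce.
R2 ← R2 − (2/3)·R1: [0, -56/3, -8]
2 nonzero rows, so the 2 vectors span a space of dimension 2.
Since 2 = 2, the vectors are linearly independent.

yes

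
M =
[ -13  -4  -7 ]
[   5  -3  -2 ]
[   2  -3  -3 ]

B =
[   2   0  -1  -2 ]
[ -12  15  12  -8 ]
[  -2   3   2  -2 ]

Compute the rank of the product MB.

First compute MB:
[[ 36, -81, -49,  72],
 [ 50, -51, -45,  18],
 [ 46, -54, -44,  26]]
Now row reduce the product.
R2 ← R2 − (25/18)·R1: [0, 123/2, 415/18, -82]
R3 ← R3 − (23/18)·R1: [0, 99/2, 335/18, -66]
R3 ← R3 − (33/41)·R2: [0, 0, 20/369, 0]
3 nonzero rows, so rank(MB) = 3.

3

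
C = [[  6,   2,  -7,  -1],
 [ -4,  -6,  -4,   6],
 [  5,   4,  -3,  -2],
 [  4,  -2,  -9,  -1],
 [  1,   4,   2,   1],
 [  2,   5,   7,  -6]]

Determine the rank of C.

4

Row reduce to echelon form.
R2 ← R2 + (2/3)·R1: [0, -14/3, -26/3, 16/3]
R3 ← R3 − (5/6)·R1: [0, 7/3, 17/6, -7/6]
R4 ← R4 − (2/3)·R1: [0, -10/3, -13/3, -1/3]
R5 ← R5 − (1/6)·R1: [0, 11/3, 19/6, 7/6]
R6 ← R6 − (1/3)·R1: [0, 13/3, 28/3, -17/3]
R3 ← R3 + (1/2)·R2: [0, 0, -3/2, 3/2]
R4 ← R4 − (5/7)·R2: [0, 0, 13/7, -29/7]
R5 ← R5 + (11/14)·R2: [0, 0, -51/14, 75/14]
R6 ← R6 + (13/14)·R2: [0, 0, 9/7, -5/7]
R4 ← R4 + (26/21)·R3: [0, 0, 0, -16/7]
R5 ← R5 − (17/7)·R3: [0, 0, 0, 12/7]
R6 ← R6 + (6/7)·R3: [0, 0, 0, 4/7]
R5 ← R5 + (3/4)·R4: [0, 0, 0, 0]
R6 ← R6 + (1/4)·R4: [0, 0, 0, 0]
Echelon form has 4 nonzero rows, so rank(C) = 4.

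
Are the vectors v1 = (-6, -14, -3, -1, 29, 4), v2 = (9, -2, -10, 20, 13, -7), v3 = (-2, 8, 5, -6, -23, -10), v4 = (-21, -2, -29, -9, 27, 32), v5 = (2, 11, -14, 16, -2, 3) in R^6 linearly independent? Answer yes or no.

yes

Form the matrix with these vectors as rows and row reduce.
R2 ← R2 + (3/2)·R1: [0, -23, -29/2, 37/2, 113/2, -1]
R3 ← R3 − (1/3)·R1: [0, 38/3, 6, -17/3, -98/3, -34/3]
R4 ← R4 − (7/2)·R1: [0, 47, -37/2, -11/2, -149/2, 18]
R5 ← R5 + (1/3)·R1: [0, 19/3, -15, 47/3, 23/3, 13/3]
R3 ← R3 + (38/69)·R2: [0, 0, -137/69, 104/23, -107/69, -820/69]
R4 ← R4 + (47/23)·R2: [0, 0, -1107/23, 743/23, 942/23, 367/23]
R5 ← R5 + (19/69)·R2: [0, 0, -2621/138, 955/46, 3205/138, 280/69]
R4 ← R4 − (3321/137)·R3: [0, 0, 0, -10591/137, 10761/137, 41653/137]
R5 ← R5 − (2621/274)·R3: [0, 0, 0, -6163/274, 5214/137, 16130/137]
R5 ← R5 − (6163/21182)·R4: [0, 0, 0, 0, 18945/1246, 620133/21182]
5 nonzero rows, so the 5 vectors span a space of dimension 5.
Since 5 = 5, the vectors are linearly independent.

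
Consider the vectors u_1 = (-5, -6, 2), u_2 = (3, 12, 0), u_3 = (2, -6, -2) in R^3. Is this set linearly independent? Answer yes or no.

no

Form the matrix with these vectors as rows and row reduce.
R2 ← R2 + (3/5)·R1: [0, 42/5, 6/5]
R3 ← R3 + (2/5)·R1: [0, -42/5, -6/5]
R3 ← R3 + R2: [0, 0, 0]
2 nonzero rows, so the 3 vectors span a space of dimension 2.
Since 2 < 3, the vectors are linearly dependent.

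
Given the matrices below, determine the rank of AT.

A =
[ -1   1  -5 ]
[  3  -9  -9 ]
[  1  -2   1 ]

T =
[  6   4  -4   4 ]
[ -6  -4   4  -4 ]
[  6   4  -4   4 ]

1

First compute AT:
[[-42, -28,  28, -28],
 [ 18,  12, -12,  12],
 [ 24,  16, -16,  16]]
Now row reduce the product.
R2 ← R2 + (3/7)·R1: [0, 0, 0, 0]
R3 ← R3 + (4/7)·R1: [0, 0, 0, 0]
1 nonzero row, so rank(AT) = 1.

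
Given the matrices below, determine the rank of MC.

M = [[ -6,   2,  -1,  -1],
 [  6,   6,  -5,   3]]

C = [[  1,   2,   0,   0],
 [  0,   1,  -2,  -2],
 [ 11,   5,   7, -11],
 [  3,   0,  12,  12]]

2

First compute MC:
[[-20, -15, -23,  -5],
 [-40,  -7, -11,  79]]
Now row reduce the product.
R2 ← R2 − (2)·R1: [0, 23, 35, 89]
2 nonzero rows, so rank(MC) = 2.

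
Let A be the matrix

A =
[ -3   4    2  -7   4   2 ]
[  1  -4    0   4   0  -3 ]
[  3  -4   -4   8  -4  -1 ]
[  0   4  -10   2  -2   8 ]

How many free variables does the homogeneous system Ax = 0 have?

3

Row reduce to echelon form.
R2 ← R2 + (1/3)·R1: [0, -8/3, 2/3, 5/3, 4/3, -7/3]
R3 ← R3 + R1: [0, 0, -2, 1, 0, 1]
R4 ← R4 + (3/2)·R2: [0, 0, -9, 9/2, 0, 9/2]
R4 ← R4 − (9/2)·R3: [0, 0, 0, 0, 0, 0]
3 nonzero rows, so rank(A) = 3.
A has 6 columns; by rank–nullity, nullity = 6 − 3 = 3.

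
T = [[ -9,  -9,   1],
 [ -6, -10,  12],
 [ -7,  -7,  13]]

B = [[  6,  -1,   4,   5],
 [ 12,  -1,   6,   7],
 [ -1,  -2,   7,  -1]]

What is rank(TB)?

3

First compute TB:
[[-163,  16, -83, -109],
 [-168,  -8,   0, -112],
 [-139, -12,  21, -97]]
Now row reduce the product.
R2 ← R2 − (168/163)·R1: [0, -3992/163, 13944/163, 56/163]
R3 ← R3 − (139/163)·R1: [0, -4180/163, 14960/163, -660/163]
R3 ← R3 − (1045/998)·R2: [0, 0, 1100/499, -2200/499]
3 nonzero rows, so rank(TB) = 3.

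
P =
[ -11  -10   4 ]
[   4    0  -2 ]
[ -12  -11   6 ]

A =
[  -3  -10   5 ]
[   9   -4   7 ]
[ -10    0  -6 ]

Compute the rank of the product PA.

First compute PA:
[[-97, 150, -149],
 [  8, -40,  32],
 [-123, 164, -173]]
Now row reduce the product.
R2 ← R2 + (8/97)·R1: [0, -2680/97, 1912/97]
R3 ← R3 − (123/97)·R1: [0, -2542/97, 1546/97]
R3 ← R3 − (1271/1340)·R2: [0, 0, -924/335]
3 nonzero rows, so rank(PA) = 3.

3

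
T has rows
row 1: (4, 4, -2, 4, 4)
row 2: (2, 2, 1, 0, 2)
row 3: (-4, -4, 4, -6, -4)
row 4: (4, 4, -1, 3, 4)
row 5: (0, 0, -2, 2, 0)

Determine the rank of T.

2

Row reduce to echelon form.
R2 ← R2 − (1/2)·R1: [0, 0, 2, -2, 0]
R3 ← R3 + R1: [0, 0, 2, -2, 0]
R4 ← R4 − R1: [0, 0, 1, -1, 0]
R3 ← R3 − R2: [0, 0, 0, 0, 0]
R4 ← R4 − (1/2)·R2: [0, 0, 0, 0, 0]
R5 ← R5 + R2: [0, 0, 0, 0, 0]
Echelon form has 2 nonzero rows, so rank(T) = 2.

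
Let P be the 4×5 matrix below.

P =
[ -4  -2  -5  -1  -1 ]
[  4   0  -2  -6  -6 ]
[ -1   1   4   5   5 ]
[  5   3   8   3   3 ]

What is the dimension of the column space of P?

Row reduce to echelon form.
R2 ← R2 + R1: [0, -2, -7, -7, -7]
R3 ← R3 − (1/4)·R1: [0, 3/2, 21/4, 21/4, 21/4]
R4 ← R4 + (5/4)·R1: [0, 1/2, 7/4, 7/4, 7/4]
R3 ← R3 + (3/4)·R2: [0, 0, 0, 0, 0]
R4 ← R4 + (1/4)·R2: [0, 0, 0, 0, 0]
Echelon form has 2 nonzero rows, so rank(P) = 2.
The column space has dimension equal to the rank: 2.

2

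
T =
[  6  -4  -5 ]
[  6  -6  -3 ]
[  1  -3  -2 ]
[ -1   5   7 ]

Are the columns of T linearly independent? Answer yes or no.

Row reduce T to echelon form.
R2 ← R2 − R1: [0, -2, 2]
R3 ← R3 − (1/6)·R1: [0, -7/3, -7/6]
R4 ← R4 + (1/6)·R1: [0, 13/3, 37/6]
R3 ← R3 − (7/6)·R2: [0, 0, -7/2]
R4 ← R4 + (13/6)·R2: [0, 0, 21/2]
R4 ← R4 + (3)·R3: [0, 0, 0]
3 pivots among 3 columns.
Every column is a pivot column, so the columns are linearly independent.

yes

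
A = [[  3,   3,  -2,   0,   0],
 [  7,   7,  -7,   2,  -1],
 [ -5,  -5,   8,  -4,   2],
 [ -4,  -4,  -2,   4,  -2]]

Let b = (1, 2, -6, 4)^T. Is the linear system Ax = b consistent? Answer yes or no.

Row reduce the augmented matrix [A | b].
R2 ← R2 − (7/3)·R1: [0, 0, -7/3, 2, -1, -1/3]
R3 ← R3 + (5/3)·R1: [0, 0, 14/3, -4, 2, -13/3]
R4 ← R4 + (4/3)·R1: [0, 0, -14/3, 4, -2, 16/3]
R3 ← R3 + (2)·R2: [0, 0, 0, 0, 0, -5]
R4 ← R4 − (2)·R2: [0, 0, 0, 0, 0, 6]
R4 ← R4 + (6/5)·R3: [0, 0, 0, 0, 0, 0]
The echelon form has 3 nonzero rows; the last pivot sits in the augmented column, so rank(A) = 2 but rank([A|b]) = 3.
Since the ranks differ, the system is inconsistent.

no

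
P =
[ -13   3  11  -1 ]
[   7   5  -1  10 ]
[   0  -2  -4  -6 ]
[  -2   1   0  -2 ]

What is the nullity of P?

Row reduce to echelon form.
R2 ← R2 + (7/13)·R1: [0, 86/13, 64/13, 123/13]
R4 ← R4 − (2/13)·R1: [0, 7/13, -22/13, -24/13]
R3 ← R3 + (13/43)·R2: [0, 0, -108/43, -135/43]
R4 ← R4 − (7/86)·R2: [0, 0, -90/43, -225/86]
R4 ← R4 − (5/6)·R3: [0, 0, 0, 0]
3 nonzero rows, so rank(P) = 3.
P has 4 columns; by rank–nullity, nullity = 4 − 3 = 1.

1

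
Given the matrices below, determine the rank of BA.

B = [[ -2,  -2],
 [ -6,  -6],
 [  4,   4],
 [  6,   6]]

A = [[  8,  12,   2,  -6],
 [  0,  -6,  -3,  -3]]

1

First compute BA:
[[-16, -12,   2,  18],
 [-48, -36,   6,  54],
 [ 32,  24,  -4, -36],
 [ 48,  36,  -6, -54]]
Now row reduce the product.
R2 ← R2 − (3)·R1: [0, 0, 0, 0]
R3 ← R3 + (2)·R1: [0, 0, 0, 0]
R4 ← R4 + (3)·R1: [0, 0, 0, 0]
1 nonzero row, so rank(BA) = 1.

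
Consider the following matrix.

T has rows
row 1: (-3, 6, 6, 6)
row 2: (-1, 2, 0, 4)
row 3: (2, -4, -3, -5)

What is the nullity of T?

Row reduce to echelon form.
R2 ← R2 − (1/3)·R1: [0, 0, -2, 2]
R3 ← R3 + (2/3)·R1: [0, 0, 1, -1]
R3 ← R3 + (1/2)·R2: [0, 0, 0, 0]
2 nonzero rows, so rank(T) = 2.
T has 4 columns; by rank–nullity, nullity = 4 − 2 = 2.

2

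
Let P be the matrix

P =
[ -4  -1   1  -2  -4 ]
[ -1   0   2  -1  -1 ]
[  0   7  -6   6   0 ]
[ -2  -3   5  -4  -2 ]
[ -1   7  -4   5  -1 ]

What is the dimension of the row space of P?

3

Row reduce to echelon form.
R2 ← R2 − (1/4)·R1: [0, 1/4, 7/4, -1/2, 0]
R4 ← R4 − (1/2)·R1: [0, -5/2, 9/2, -3, 0]
R5 ← R5 − (1/4)·R1: [0, 29/4, -17/4, 11/2, 0]
R3 ← R3 − (28)·R2: [0, 0, -55, 20, 0]
R4 ← R4 + (10)·R2: [0, 0, 22, -8, 0]
R5 ← R5 − (29)·R2: [0, 0, -55, 20, 0]
R4 ← R4 + (2/5)·R3: [0, 0, 0, 0, 0]
R5 ← R5 − R3: [0, 0, 0, 0, 0]
Echelon form has 3 nonzero rows, so rank(P) = 3.
The row space has dimension equal to the rank: 3.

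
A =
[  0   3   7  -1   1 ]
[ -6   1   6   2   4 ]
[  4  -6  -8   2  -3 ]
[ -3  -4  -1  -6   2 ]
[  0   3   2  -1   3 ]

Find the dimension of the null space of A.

0

Row reduce to echelon form.
Swap R1 ↔ R2
R3 ← R3 + (2/3)·R1: [0, -16/3, -4, 10/3, -1/3]
R4 ← R4 − (1/2)·R1: [0, -9/2, -4, -7, 0]
R3 ← R3 + (16/9)·R2: [0, 0, 76/9, 14/9, 13/9]
R4 ← R4 + (3/2)·R2: [0, 0, 13/2, -17/2, 3/2]
R5 ← R5 − R2: [0, 0, -5, 0, 2]
R4 ← R4 − (117/152)·R3: [0, 0, 0, -737/76, 59/152]
R5 ← R5 + (45/76)·R3: [0, 0, 0, 35/38, 217/76]
R5 ← R5 + (70/737)·R4: [0, 0, 0, 0, 4263/1474]
5 nonzero rows, so rank(A) = 5.
A has 5 columns; by rank–nullity, nullity = 5 − 5 = 0.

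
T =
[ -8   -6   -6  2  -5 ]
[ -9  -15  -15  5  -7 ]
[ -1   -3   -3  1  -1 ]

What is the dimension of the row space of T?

Row reduce to echelon form.
R2 ← R2 − (9/8)·R1: [0, -33/4, -33/4, 11/4, -11/8]
R3 ← R3 − (1/8)·R1: [0, -9/4, -9/4, 3/4, -3/8]
R3 ← R3 − (3/11)·R2: [0, 0, 0, 0, 0]
Echelon form has 2 nonzero rows, so rank(T) = 2.
The row space has dimension equal to the rank: 2.

2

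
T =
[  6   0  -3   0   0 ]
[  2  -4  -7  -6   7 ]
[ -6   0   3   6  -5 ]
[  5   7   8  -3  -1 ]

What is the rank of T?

3

Row reduce to echelon form.
R2 ← R2 − (1/3)·R1: [0, -4, -6, -6, 7]
R3 ← R3 + R1: [0, 0, 0, 6, -5]
R4 ← R4 − (5/6)·R1: [0, 7, 21/2, -3, -1]
R4 ← R4 + (7/4)·R2: [0, 0, 0, -27/2, 45/4]
R4 ← R4 + (9/4)·R3: [0, 0, 0, 0, 0]
Echelon form has 3 nonzero rows, so rank(T) = 3.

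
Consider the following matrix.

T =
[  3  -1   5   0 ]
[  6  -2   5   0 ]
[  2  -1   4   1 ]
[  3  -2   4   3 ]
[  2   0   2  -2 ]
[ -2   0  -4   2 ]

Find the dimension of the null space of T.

Row reduce to echelon form.
R2 ← R2 − (2)·R1: [0, 0, -5, 0]
R3 ← R3 − (2/3)·R1: [0, -1/3, 2/3, 1]
R4 ← R4 − R1: [0, -1, -1, 3]
R5 ← R5 − (2/3)·R1: [0, 2/3, -4/3, -2]
R6 ← R6 + (2/3)·R1: [0, -2/3, -2/3, 2]
Swap R2 ↔ R3
R4 ← R4 − (3)·R2: [0, 0, -3, 0]
R5 ← R5 + (2)·R2: [0, 0, 0, 0]
R6 ← R6 − (2)·R2: [0, 0, -2, 0]
R4 ← R4 − (3/5)·R3: [0, 0, 0, 0]
R6 ← R6 − (2/5)·R3: [0, 0, 0, 0]
3 nonzero rows, so rank(T) = 3.
T has 4 columns; by rank–nullity, nullity = 4 − 3 = 1.

1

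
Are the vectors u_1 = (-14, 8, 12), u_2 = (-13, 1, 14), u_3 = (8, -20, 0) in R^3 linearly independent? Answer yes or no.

no

Form the matrix with these vectors as rows and row reduce.
R2 ← R2 − (13/14)·R1: [0, -45/7, 20/7]
R3 ← R3 + (4/7)·R1: [0, -108/7, 48/7]
R3 ← R3 − (12/5)·R2: [0, 0, 0]
2 nonzero rows, so the 3 vectors span a space of dimension 2.
Since 2 < 3, the vectors are linearly dependent.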